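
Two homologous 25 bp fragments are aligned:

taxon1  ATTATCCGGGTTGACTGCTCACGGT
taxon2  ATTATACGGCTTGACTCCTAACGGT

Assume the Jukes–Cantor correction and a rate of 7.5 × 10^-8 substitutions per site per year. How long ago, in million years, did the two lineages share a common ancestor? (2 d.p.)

1.20

The sequences differ at 4 of 25 sites (6, 10, 17, 20), so p = 4/25 = 0.16.
d = −(3/4) ln(1 − 4p/3) = −0.75 ln(1 − 0.213333) = −0.75 ln(0.786667)
  = −0.75 × (-0.239950) = 0.179963 substitutions/site.
Under a molecular clock d = 2μt, so t = d/(2μ) = 0.179963 / (2 × 7.5 × 10^-8) = 1.20 million years.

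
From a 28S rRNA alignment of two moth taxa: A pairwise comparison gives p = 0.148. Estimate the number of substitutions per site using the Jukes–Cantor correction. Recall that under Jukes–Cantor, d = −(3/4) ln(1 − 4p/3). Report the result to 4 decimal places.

d = −(3/4) ln(1 − 4p/3) = −0.75 ln(1 − 0.197333) = −0.75 ln(0.802667)
  = −0.75 × (-0.219815) = 0.164861 substitutions/site.

0.1649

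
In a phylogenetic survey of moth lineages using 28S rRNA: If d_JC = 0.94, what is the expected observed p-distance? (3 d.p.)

p = (3/4)(1 − e^(−4d/3)) = 0.75 × (1 − e^(-1.253333)) = 0.75 × (1 − 0.285551) = 0.535837.

0.536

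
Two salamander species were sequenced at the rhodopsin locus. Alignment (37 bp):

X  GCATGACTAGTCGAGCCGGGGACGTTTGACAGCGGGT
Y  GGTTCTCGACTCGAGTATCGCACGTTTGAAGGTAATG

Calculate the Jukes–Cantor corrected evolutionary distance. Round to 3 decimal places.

The sequences differ at 18 of 37 sites, so p = 18/37 ≈ 0.486486.
d = −(3/4) ln(1 − 4p/3) = −0.75 ln(1 − 0.648648) = −0.75 ln(0.351352)
  = −0.75 × (-1.045967) = 0.784475 substitutions/site.

0.784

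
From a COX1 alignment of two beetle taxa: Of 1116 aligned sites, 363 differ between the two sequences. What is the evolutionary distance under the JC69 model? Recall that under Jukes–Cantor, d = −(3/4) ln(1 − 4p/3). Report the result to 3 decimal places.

0.426

p = 363/1116 ≈ 0.325269.
d = −(3/4) ln(1 − 4p/3) = −0.75 ln(1 − 0.433692) = −0.75 ln(0.566308)
  = −0.75 × (-0.568617) = 0.426463 substitutions/site.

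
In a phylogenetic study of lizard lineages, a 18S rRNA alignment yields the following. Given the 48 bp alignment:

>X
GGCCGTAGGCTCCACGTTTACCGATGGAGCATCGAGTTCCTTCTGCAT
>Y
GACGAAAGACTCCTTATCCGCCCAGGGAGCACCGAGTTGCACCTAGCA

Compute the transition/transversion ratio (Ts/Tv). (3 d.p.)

1.100

Transitions are A↔G and C↔T; transversions are all other mismatches.
Transitions: 11. Transversions: 10.
R = 11/10 = 1.100.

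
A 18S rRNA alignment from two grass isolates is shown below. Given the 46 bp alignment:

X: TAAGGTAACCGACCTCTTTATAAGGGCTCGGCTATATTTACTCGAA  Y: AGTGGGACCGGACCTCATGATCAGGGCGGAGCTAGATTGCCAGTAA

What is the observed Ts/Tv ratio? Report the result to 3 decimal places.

Transitions are A↔G and C↔T; transversions are all other mismatches.
Transitions: 2. Transversions: 16.
R = 2/16 = 0.125.

0.125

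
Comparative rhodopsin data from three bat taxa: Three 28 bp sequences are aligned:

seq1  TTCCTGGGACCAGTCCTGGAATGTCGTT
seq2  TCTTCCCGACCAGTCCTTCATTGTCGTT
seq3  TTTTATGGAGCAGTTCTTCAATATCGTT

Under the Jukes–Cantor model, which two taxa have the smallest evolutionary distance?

seq2 and seq3

seq1–seq2: 9/28 differ, p = 0.321, d = 0.420.
seq1–seq3: 9/28 differ, p = 0.321, d = 0.420.
seq2–seq3: 8/28 differ, p = 0.286, d = 0.360.
The smallest distance is between seq2 and seq3.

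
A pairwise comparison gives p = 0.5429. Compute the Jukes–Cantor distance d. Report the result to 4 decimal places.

d = −(3/4) ln(1 − 4p/3) = −0.75 ln(1 − 0.723867) = −0.75 ln(0.276133)
  = −0.75 × (-1.286873) = 0.965155 substitutions/site.

0.9652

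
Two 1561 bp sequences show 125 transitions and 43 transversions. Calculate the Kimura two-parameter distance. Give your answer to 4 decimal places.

P = 125/1561 ≈ 0.080077 and Q = 43/1561 ≈ 0.027546.
Under the Kimura two-parameter model, d = −½ ln(1 − 2P − Q) − ¼ ln(1 − 2Q).
1 − 2P − Q = 0.8123, giving −½ ln(0.8123) = 0.103943.
1 − 2Q = 0.944908, giving −¼ ln(0.944908) = 0.014167.
d = 0.103943 + 0.014167 = 0.118110.

0.1181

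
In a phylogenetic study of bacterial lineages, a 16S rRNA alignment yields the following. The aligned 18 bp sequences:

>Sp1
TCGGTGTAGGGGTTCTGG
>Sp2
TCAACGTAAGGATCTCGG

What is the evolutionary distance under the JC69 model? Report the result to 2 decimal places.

0.67

The sequences differ at 8 of 18 sites (3, 4, 5, 9, 12, 14, 15, 16), so p = 8/18 ≈ 0.444444.
d = −(3/4) ln(1 − 4p/3) = −0.75 ln(1 − 0.592592) = −0.75 ln(0.407408)
  = −0.75 × (-0.897940) = 0.673455 substitutions/site.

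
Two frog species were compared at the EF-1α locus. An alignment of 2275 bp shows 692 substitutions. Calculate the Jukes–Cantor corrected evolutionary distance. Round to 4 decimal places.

0.3901

p = 692/2275 ≈ 0.304176.
d = −(3/4) ln(1 − 4p/3) = −0.75 ln(1 − 0.405568) = −0.75 ln(0.594432)
  = −0.75 × (-0.520149) = 0.390112 substitutions/site.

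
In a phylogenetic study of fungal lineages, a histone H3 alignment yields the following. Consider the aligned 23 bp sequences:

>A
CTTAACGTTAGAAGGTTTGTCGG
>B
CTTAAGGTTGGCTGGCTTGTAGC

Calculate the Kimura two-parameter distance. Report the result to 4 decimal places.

Of 23 sites, 2 differences are transitions and 5 are transversions, so P = 2/23 ≈ 0.086957 and Q = 5/23 ≈ 0.217391.
Under the Kimura two-parameter model, d = −½ ln(1 − 2P − Q) − ¼ ln(1 − 2Q).
1 − 2P − Q = 0.608695, giving −½ ln(0.608695) = 0.248219.
1 − 2Q = 0.565218, giving −¼ ln(0.565218) = 0.142636.
d = 0.248219 + 0.142636 = 0.390855.

0.3909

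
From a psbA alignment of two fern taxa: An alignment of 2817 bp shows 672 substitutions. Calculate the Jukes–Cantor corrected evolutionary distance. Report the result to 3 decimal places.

p = 672/2817 ≈ 0.238552.
d = −(3/4) ln(1 − 4p/3) = −0.75 ln(1 − 0.318069) = −0.75 ln(0.681931)
  = −0.75 × (-0.382827) = 0.287120 substitutions/site.

0.287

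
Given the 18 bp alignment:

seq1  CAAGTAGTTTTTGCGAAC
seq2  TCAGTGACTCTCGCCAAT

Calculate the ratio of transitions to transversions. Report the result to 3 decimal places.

3.500

Transitions are A↔G and C↔T; transversions are all other mismatches.
Transitions: 7. Transversions: 2.
R = 7/2 = 3.500.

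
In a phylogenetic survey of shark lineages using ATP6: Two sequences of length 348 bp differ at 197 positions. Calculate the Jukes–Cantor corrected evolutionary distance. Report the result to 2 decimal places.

1.05

p = 197/348 ≈ 0.566092.
d = −(3/4) ln(1 − 4p/3) = −0.75 ln(1 − 0.754789) = −0.75 ln(0.245211)
  = −0.75 × (-1.405636) = 1.054227 substitutions/site.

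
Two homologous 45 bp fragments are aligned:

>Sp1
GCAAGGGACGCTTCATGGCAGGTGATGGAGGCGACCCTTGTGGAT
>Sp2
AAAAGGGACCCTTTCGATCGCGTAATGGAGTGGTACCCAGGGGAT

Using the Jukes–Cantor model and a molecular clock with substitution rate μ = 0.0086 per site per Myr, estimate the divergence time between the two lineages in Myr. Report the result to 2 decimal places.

The sequences differ at 18 of 45 sites, so p = 18/45 = 0.4.
d = −(3/4) ln(1 − 4p/3) = −0.75 ln(1 − 0.533333) = −0.75 ln(0.466667)
  = −0.75 × (-0.762139) = 0.571604 substitutions/site.
Under a molecular clock d = 2μt, so t = d/(2μ) = 0.571604 / (2 × 0.0086) = 33.23 Myr.

33.23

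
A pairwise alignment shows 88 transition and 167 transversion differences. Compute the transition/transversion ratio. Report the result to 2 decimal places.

0.53

R = 88/167 = 0.526946… ≈ 0.53 (to 2 d.p.).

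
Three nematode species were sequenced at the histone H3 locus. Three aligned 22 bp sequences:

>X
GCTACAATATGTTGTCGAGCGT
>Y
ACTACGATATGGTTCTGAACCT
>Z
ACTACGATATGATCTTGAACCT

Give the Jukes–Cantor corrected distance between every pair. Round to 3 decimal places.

X–Y: 8/22 sites differ → p ≈ 0.363636, d = −0.75 ln(1 − 0.484848) = 0.497470 ≈ 0.497.
X–Z: 7/22 sites differ → p ≈ 0.318182, d = −0.75 ln(1 − 0.424243) = 0.414052 ≈ 0.414.
Y–Z: 3/22 sites differ → p ≈ 0.136364, d = −0.75 ln(1 − 0.181819) = 0.150504 ≈ 0.151.

d(X,Y) = 0.497, d(X,Z) = 0.414, d(Y,Z) = 0.151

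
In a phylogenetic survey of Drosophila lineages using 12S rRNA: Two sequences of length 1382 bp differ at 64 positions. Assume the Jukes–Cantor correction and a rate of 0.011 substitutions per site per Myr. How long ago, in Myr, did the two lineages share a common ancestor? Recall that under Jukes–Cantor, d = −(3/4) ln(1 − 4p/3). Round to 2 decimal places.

p = 64/1382 ≈ 0.04631.
d = −(3/4) ln(1 − 4p/3) = −0.75 ln(1 − 0.061747) = −0.75 ln(0.938253)
  = −0.75 × (-0.063736) = 0.047802 substitutions/site.
Under a molecular clock d = 2μt, so t = d/(2μ) = 0.047802 / (2 × 0.011) = 2.17 Myr.

2.17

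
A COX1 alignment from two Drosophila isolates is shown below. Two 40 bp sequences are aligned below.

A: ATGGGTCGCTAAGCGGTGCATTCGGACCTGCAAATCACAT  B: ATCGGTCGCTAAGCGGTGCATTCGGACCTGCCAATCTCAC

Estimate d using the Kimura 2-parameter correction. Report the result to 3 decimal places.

Of 40 sites, 1 differences are transitions and 3 are transversions, so P = 1/40 = 0.025 and Q = 3/40 = 0.075.
Under the Kimura two-parameter model, d = −½ ln(1 − 2P − Q) − ¼ ln(1 − 2Q).
1 − 2P − Q = 0.875, giving −½ ln(0.875) = 0.066766.
1 − 2Q = 0.85, giving −¼ ln(0.85) = 0.040630.
d = 0.066766 + 0.040630 = 0.107396.

0.107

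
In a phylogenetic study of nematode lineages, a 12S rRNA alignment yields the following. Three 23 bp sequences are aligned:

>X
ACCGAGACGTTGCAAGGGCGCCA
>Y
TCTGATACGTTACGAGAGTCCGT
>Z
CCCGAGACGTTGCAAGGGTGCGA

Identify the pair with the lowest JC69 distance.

X and Z

X–Y: 10/23 differ, p = 0.435, d = 0.650.
X–Z: 3/23 differ, p = 0.130, d = 0.143.
Y–Z: 8/23 differ, p = 0.348, d = 0.467.
The smallest distance is between X and Z.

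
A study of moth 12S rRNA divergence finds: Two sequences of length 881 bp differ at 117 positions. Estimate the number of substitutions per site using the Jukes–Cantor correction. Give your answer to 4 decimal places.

p = 117/881 ≈ 0.132804.
d = −(3/4) ln(1 − 4p/3) = −0.75 ln(1 − 0.177072) = −0.75 ln(0.822928)
  = −0.75 × (-0.194887) = 0.146165 substitutions/site.

0.1462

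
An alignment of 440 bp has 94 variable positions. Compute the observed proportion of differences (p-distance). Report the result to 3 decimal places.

0.214

p = 94/440 = 0.213636… ≈ 0.214 (to 3 d.p.).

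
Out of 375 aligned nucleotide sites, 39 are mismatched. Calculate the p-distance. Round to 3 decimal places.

0.104

p = 39/375 = 0.104.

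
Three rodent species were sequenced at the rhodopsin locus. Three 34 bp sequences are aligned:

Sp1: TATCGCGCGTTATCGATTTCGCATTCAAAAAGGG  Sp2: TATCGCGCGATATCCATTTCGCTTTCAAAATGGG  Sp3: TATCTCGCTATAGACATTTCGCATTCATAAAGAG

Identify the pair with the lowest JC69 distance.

Sp1 and Sp2

Sp1–Sp2: 4/34 differ, p = 0.118, d = 0.128.
Sp1–Sp3: 8/34 differ, p = 0.235, d = 0.282.
Sp2–Sp3: 8/34 differ, p = 0.235, d = 0.282.
The smallest distance is between Sp1 and Sp2.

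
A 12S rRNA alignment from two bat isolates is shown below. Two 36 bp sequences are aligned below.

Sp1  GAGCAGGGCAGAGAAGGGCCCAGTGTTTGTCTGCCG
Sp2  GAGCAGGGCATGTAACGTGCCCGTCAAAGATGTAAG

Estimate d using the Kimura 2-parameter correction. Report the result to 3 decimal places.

Of 36 sites, 2 differences are transitions and 15 are transversions, so P = 2/36 ≈ 0.055556 and Q = 15/36 ≈ 0.416667.
Under the Kimura two-parameter model, d = −½ ln(1 − 2P − Q) − ¼ ln(1 − 2Q).
1 − 2P − Q = 0.472221, giving −½ ln(0.472221) = 0.375154.
1 − 2Q = 0.166666, giving −¼ ln(0.166666) = 0.447941.
d = 0.375154 + 0.447941 = 0.823095.

0.823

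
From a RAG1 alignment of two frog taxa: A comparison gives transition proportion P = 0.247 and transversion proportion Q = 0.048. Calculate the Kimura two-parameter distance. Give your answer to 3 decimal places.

0.416

Under the Kimura two-parameter model, d = −½ ln(1 − 2P − Q) − ¼ ln(1 − 2Q).
1 − 2P − Q = 0.458, giving −½ ln(0.458) = 0.390443.
1 − 2Q = 0.904, giving −¼ ln(0.904) = 0.025231.
d = 0.390443 + 0.025231 = 0.415674.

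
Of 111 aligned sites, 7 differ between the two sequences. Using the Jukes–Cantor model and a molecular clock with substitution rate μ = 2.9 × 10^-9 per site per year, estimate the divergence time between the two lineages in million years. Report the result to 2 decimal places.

11.36

p = 7/111 ≈ 0.063063.
d = −(3/4) ln(1 − 4p/3) = −0.75 ln(1 − 0.084084) = −0.75 ln(0.915916)
  = −0.75 × (-0.087831) = 0.065873 substitutions/site.
Under a molecular clock d = 2μt, so t = d/(2μ) = 0.065873 / (2 × 2.9 × 10^-9) = 11.36 million years.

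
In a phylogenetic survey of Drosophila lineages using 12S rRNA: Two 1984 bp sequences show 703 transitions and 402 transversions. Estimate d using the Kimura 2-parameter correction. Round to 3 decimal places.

P = 703/1984 ≈ 0.354335 and Q = 402/1984 ≈ 0.202621.
Under the Kimura two-parameter model, d = −½ ln(1 − 2P − Q) − ¼ ln(1 − 2Q).
1 − 2P − Q = 0.088709, giving −½ ln(0.088709) = 1.211197.
1 − 2Q = 0.594758, giving −¼ ln(0.594758) = 0.129900.
d = 1.211197 + 0.129900 = 1.341097.

1.341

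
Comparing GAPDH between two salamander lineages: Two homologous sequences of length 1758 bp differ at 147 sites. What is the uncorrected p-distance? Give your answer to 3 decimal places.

0.084

p = 147/1758 = 0.083617… ≈ 0.084 (to 3 d.p.).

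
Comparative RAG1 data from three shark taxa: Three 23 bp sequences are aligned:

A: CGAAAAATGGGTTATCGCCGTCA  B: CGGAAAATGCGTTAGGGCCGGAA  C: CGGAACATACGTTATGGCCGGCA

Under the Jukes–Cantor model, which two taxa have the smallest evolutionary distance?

A–B: 6/23 differ, p = 0.261, d = 0.321.
A–C: 6/23 differ, p = 0.261, d = 0.321.
B–C: 4/23 differ, p = 0.174, d = 0.198.
The smallest distance is between B and C.

B and C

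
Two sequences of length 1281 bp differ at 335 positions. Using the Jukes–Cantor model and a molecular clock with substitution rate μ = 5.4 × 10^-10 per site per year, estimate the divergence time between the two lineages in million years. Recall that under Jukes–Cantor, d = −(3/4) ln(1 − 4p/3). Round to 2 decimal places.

297.75

p = 335/1281 ≈ 0.261514.
d = −(3/4) ln(1 − 4p/3) = −0.75 ln(1 − 0.348685) = −0.75 ln(0.651315)
  = −0.75 × (-0.428762) = 0.321572 substitutions/site.
Under a molecular clock d = 2μt, so t = d/(2μ) = 0.321572 / (2 × 5.4 × 10^-10) = 297.75 million years.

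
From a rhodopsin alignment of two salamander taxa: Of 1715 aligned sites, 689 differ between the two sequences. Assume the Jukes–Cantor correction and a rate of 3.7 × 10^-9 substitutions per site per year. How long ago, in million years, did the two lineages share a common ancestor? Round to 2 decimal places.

p = 689/1715 ≈ 0.401749.
d = −(3/4) ln(1 − 4p/3) = −0.75 ln(1 − 0.535665) = −0.75 ln(0.464335)
  = −0.75 × (-0.767149) = 0.575362 substitutions/site.
Under a molecular clock d = 2μt, so t = d/(2μ) = 0.575362 / (2 × 3.7 × 10^-9) = 77.75 million years.

77.75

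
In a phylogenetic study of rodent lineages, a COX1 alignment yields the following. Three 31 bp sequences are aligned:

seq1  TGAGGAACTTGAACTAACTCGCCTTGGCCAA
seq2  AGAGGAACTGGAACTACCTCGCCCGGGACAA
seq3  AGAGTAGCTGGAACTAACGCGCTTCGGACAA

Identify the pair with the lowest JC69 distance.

seq1–seq2: 6/31 differ, p = 0.194, d = 0.224.
seq1–seq3: 8/31 differ, p = 0.258, d = 0.316.
seq2–seq3: 7/31 differ, p = 0.226, d = 0.269.
The smallest distance is between seq1 and seq2.

seq1 and seq2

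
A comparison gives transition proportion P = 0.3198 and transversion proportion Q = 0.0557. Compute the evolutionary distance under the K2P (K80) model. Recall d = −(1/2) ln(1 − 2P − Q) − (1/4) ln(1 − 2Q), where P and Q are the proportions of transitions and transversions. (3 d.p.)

Under the Kimura two-parameter model, d = −½ ln(1 − 2P − Q) − ¼ ln(1 − 2Q).
1 − 2P − Q = 0.3047, giving −½ ln(0.3047) = 0.594214.
1 − 2Q = 0.8886, giving −¼ ln(0.8886) = 0.029527.
d = 0.594214 + 0.029527 = 0.623741.

0.624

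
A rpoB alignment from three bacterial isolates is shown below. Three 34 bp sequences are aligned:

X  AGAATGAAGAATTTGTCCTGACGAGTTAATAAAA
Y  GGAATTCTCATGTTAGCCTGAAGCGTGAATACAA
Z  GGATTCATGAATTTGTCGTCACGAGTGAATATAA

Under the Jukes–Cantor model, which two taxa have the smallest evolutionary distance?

X and Z

X–Y: 13/34 differ, p = 0.382, d = 0.535.
X–Z: 8/34 differ, p = 0.235, d = 0.282.
Y–Z: 13/34 differ, p = 0.382, d = 0.535.
The smallest distance is between X and Z.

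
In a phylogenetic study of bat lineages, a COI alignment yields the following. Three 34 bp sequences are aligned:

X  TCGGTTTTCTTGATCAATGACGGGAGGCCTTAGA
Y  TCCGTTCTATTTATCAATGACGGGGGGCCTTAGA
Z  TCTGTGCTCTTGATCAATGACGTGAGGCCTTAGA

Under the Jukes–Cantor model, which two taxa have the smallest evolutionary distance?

X and Z

X–Y: 5/34 differ, p = 0.147, d = 0.164.
X–Z: 4/34 differ, p = 0.118, d = 0.128.
Y–Z: 6/34 differ, p = 0.176, d = 0.201.
The smallest distance is between X and Z.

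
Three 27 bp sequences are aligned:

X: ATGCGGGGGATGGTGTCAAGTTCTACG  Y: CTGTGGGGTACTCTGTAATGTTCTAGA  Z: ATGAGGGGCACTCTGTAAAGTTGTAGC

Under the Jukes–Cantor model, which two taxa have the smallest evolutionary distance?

Y and Z

X–Y: 10/27 differ, p = 0.370, d = 0.511.
X–Z: 9/27 differ, p = 0.333, d = 0.441.
Y–Z: 6/27 differ, p = 0.222, d = 0.264.
The smallest distance is between Y and Z.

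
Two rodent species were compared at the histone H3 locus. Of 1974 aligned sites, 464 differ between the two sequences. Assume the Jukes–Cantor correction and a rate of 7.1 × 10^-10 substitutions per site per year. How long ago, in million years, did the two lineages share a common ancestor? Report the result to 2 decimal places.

198.60

p = 464/1974 ≈ 0.235056.
d = −(3/4) ln(1 − 4p/3) = −0.75 ln(1 − 0.313408) = −0.75 ln(0.686592)
  = −0.75 × (-0.376015) = 0.282011 substitutions/site.
Under a molecular clock d = 2μt, so t = d/(2μ) = 0.282011 / (2 × 7.1 × 10^-10) = 198.60 million years.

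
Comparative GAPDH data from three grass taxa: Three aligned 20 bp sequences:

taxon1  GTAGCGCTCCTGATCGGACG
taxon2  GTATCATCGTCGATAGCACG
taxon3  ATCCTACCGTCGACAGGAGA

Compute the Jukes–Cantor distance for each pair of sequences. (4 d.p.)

d(taxon1,taxon2) = 0.6872, d(taxon1,taxon3) = 1.5112, d(taxon2,taxon3) = 0.6872

taxon1–taxon2: 9/20 sites differ → p = 0.45, d = −0.75 ln(1 − 0.6) = 0.687218 ≈ 0.6872.
taxon1–taxon3: 13/20 sites differ → p = 0.65, d = −0.75 ln(1 − 0.866667) = 1.511179 ≈ 1.5112.
taxon2–taxon3: 9/20 sites differ → p = 0.45, d = −0.75 ln(1 − 0.6) = 0.687218 ≈ 0.6872.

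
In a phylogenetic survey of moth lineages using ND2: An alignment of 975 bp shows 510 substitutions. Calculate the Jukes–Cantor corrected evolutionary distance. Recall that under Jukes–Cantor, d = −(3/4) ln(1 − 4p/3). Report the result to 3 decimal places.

0.897

p = 510/975 ≈ 0.523077.
d = −(3/4) ln(1 − 4p/3) = −0.75 ln(1 − 0.697436) = −0.75 ln(0.302564)
  = −0.75 × (-1.195462) = 0.896597 substitutions/site.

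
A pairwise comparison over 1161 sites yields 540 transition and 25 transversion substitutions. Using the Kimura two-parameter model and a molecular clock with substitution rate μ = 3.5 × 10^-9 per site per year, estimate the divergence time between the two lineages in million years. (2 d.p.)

218.12

P = 540/1161 ≈ 0.465116 and Q = 25/1161 ≈ 0.021533.
Under the Kimura two-parameter model, d = −½ ln(1 − 2P − Q) − ¼ ln(1 − 2Q).
1 − 2P − Q = 0.048235, giving −½ ln(0.048235) = 1.515835.
1 − 2Q = 0.956934, giving −¼ ln(0.956934) = 0.011005.
d = 1.515835 + 0.011005 = 1.526840.
Under a molecular clock d = 2μt, so t = d/(2μ) = 1.526840 / (2 × 3.5 × 10^-9) = 218.12 million years.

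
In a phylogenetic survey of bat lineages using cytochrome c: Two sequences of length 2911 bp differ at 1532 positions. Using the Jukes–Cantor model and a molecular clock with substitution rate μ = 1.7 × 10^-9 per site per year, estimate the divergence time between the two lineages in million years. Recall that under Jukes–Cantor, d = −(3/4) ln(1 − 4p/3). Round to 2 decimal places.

p = 1532/2911 ≈ 0.52628.
d = −(3/4) ln(1 − 4p/3) = −0.75 ln(1 − 0.701707) = −0.75 ln(0.298293)
  = −0.75 × (-1.209679) = 0.907259 substitutions/site.
Under a molecular clock d = 2μt, so t = d/(2μ) = 0.907259 / (2 × 1.7 × 10^-9) = 266.84 million years.

266.84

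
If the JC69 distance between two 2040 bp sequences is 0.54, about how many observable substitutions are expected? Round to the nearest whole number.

785

Invert JC69: p = (3/4)(1 − e^(−4d/3)) = 0.75 × (1 − e^(-0.72)) = 0.75 × (1 − 0.486752) = 0.384936.
Expected differing sites = pL ≈ 0.384936 × 2040 = 785.26944 ≈ 785.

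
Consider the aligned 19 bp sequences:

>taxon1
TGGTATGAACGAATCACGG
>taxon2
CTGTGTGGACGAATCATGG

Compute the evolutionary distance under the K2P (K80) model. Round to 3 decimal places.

Of 19 sites, 4 differences are transitions and 1 are transversions, so P = 4/19 ≈ 0.210526 and Q = 1/19 ≈ 0.052632.
Under the Kimura two-parameter model, d = −½ ln(1 − 2P − Q) − ¼ ln(1 − 2Q).
1 − 2P − Q = 0.526316, giving −½ ln(0.526316) = 0.320927.
1 − 2Q = 0.894736, giving −¼ ln(0.894736) = 0.027807.
d = 0.320927 + 0.027807 = 0.348734.

0.349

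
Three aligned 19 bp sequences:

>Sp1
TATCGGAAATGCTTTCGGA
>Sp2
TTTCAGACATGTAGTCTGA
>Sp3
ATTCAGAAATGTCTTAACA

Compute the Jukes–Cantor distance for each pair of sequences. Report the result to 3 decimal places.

d(Sp1,Sp2) = 0.507, d(Sp1,Sp3) = 0.618, d(Sp2,Sp3) = 0.507

Sp1–Sp2: 7/19 sites differ → p ≈ 0.368421, d = −0.75 ln(1 − 0.491228) = 0.506816 ≈ 0.507.
Sp1–Sp3: 8/19 sites differ → p ≈ 0.421053, d = −0.75 ln(1 − 0.561404) = 0.618132 ≈ 0.618.
Sp2–Sp3: 7/19 sites differ → p ≈ 0.368421, d = −0.75 ln(1 − 0.491228) = 0.506816 ≈ 0.507.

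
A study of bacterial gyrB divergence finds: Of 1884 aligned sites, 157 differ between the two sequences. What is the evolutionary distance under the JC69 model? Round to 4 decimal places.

p = 157/1884 ≈ 0.083333.
d = −(3/4) ln(1 − 4p/3) = −0.75 ln(1 − 0.111111) = −0.75 ln(0.888889)
  = −0.75 × (-0.117783) = 0.088337 substitutions/site.

0.0883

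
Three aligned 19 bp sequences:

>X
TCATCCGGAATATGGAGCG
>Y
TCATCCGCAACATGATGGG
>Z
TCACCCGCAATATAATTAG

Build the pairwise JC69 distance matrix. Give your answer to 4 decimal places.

d(X,Y) = 0.3241, d(X,Z) = 0.5068, d(Y,Z) = 0.3241

X–Y: 5/19 sites differ → p ≈ 0.263158, d = −0.75 ln(1 − 0.350877) = 0.324100 ≈ 0.3241.
X–Z: 7/19 sites differ → p ≈ 0.368421, d = −0.75 ln(1 − 0.491228) = 0.506816 ≈ 0.5068.
Y–Z: 5/19 sites differ → p ≈ 0.263158, d = −0.75 ln(1 − 0.350877) = 0.324100 ≈ 0.3241.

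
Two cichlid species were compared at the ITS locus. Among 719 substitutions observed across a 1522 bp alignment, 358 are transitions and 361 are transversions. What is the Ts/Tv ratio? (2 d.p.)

0.99

R = 358/361 = 0.991689… ≈ 0.99 (to 2 d.p.).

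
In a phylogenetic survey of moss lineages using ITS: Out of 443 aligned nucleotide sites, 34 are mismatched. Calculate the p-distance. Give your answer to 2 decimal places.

0.08

p = 34/443 = 0.076749… ≈ 0.08 (to 2 d.p.).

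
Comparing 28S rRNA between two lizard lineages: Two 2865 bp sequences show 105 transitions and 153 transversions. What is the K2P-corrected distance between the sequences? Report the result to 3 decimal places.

P = 105/2865 ≈ 0.036649 and Q = 153/2865 ≈ 0.053403.
Under the Kimura two-parameter model, d = −½ ln(1 − 2P − Q) − ¼ ln(1 − 2Q).
1 − 2P − Q = 0.873299, giving −½ ln(0.873299) = 0.067739.
1 − 2Q = 0.893194, giving −¼ ln(0.893194) = 0.028238.
d = 0.067739 + 0.028238 = 0.095977.

0.096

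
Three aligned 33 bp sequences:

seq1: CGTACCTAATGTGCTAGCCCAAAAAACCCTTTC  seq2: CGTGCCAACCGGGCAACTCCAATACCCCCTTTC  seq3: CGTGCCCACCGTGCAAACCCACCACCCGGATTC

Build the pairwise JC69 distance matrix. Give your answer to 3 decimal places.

seq1–seq2: 11/33 sites differ → p ≈ 0.333333, d = −0.75 ln(1 − 0.444444) = 0.440839 ≈ 0.441.
seq1–seq3: 13/33 sites differ → p ≈ 0.393939, d = −0.75 ln(1 − 0.525252) = 0.558728 ≈ 0.559.
seq2–seq3: 9/33 sites differ → p ≈ 0.272727, d = −0.75 ln(1 − 0.363636) = 0.338988 ≈ 0.339.

d(seq1,seq2) = 0.441, d(seq1,seq3) = 0.559, d(seq2,seq3) = 0.339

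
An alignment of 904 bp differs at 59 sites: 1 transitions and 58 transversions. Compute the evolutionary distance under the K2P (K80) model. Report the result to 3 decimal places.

P = 1/904 ≈ 0.001106 and Q = 58/904 ≈ 0.064159.
Under the Kimura two-parameter model, d = −½ ln(1 − 2P − Q) − ¼ ln(1 − 2Q).
1 − 2P − Q = 0.933629, giving −½ ln(0.933629) = 0.034338.
1 − 2Q = 0.871682, giving −¼ ln(0.871682) = 0.034333.
d = 0.034338 + 0.034333 = 0.068671.

0.069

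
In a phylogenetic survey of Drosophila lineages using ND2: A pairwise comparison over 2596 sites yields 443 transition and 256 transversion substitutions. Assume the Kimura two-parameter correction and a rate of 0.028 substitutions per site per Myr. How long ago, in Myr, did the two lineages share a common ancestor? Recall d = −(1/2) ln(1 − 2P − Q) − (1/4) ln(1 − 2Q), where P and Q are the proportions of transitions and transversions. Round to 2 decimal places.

6.16

P = 443/2596 ≈ 0.170647 and Q = 256/2596 ≈ 0.098613.
Under the Kimura two-parameter model, d = −½ ln(1 − 2P − Q) − ¼ ln(1 − 2Q).
1 − 2P − Q = 0.560093, giving −½ ln(0.560093) = 0.289826.
1 − 2Q = 0.802774, giving −¼ ln(0.802774) = 0.054921.
d = 0.289826 + 0.054921 = 0.344747.
Under a molecular clock d = 2μt, so t = d/(2μ) = 0.344747 / (2 × 0.028) = 6.16 Myr.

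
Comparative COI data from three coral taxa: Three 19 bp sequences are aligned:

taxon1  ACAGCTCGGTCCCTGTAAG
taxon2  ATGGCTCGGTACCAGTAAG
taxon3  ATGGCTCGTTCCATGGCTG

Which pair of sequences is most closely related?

taxon1–taxon2: 4/19 differ, p = 0.211, d = 0.247.
taxon1–taxon3: 7/19 differ, p = 0.368, d = 0.507.
taxon2–taxon3: 7/19 differ, p = 0.368, d = 0.507.
The smallest distance is between taxon1 and taxon2.

taxon1 and taxon2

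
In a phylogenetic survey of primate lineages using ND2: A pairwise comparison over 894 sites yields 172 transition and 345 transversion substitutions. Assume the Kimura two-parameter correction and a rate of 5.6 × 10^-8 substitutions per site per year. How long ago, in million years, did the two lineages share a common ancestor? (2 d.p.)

9.87

P = 172/894 ≈ 0.192394 and Q = 345/894 ≈ 0.385906.
Under the Kimura two-parameter model, d = −½ ln(1 − 2P − Q) − ¼ ln(1 − 2Q).
1 − 2P − Q = 0.229306, giving −½ ln(0.229306) = 0.736349.
1 − 2Q = 0.228188, giving −¼ ln(0.228188) = 0.369396.
d = 0.736349 + 0.369396 = 1.105745.
Under a molecular clock d = 2μt, so t = d/(2μ) = 1.105745 / (2 × 5.6 × 10^-8) = 9.87 million years.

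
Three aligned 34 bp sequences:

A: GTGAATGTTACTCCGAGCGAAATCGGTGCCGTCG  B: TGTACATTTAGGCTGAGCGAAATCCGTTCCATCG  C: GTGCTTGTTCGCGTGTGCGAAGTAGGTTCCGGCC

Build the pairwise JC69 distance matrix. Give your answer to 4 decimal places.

d(A,B) = 0.4770, d(A,C) = 0.5347, d(B,C) = 0.8240

A–B: 12/34 sites differ → p ≈ 0.352941, d = −0.75 ln(1 − 0.470588) = 0.476991 ≈ 0.4770.
A–C: 13/34 sites differ → p ≈ 0.382353, d = −0.75 ln(1 − 0.509804) = 0.534712 ≈ 0.5347.
B–C: 17/34 sites differ → p = 0.5, d = −0.75 ln(1 − 0.666667) = 0.823960 ≈ 0.8240.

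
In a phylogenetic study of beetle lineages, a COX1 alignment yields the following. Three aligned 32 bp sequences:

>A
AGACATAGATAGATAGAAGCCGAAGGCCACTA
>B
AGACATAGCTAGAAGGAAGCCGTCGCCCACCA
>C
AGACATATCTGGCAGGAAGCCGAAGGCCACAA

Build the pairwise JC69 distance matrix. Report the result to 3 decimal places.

A–B: 7/32 sites differ → p = 0.21875, d = −0.75 ln(1 − 0.291667) = 0.258631 ≈ 0.259.
A–C: 7/32 sites differ → p = 0.21875, d = −0.75 ln(1 − 0.291667) = 0.258631 ≈ 0.259.
B–C: 7/32 sites differ → p = 0.21875, d = −0.75 ln(1 − 0.291667) = 0.258631 ≈ 0.259.

d(A,B) = 0.259, d(A,C) = 0.259, d(B,C) = 0.259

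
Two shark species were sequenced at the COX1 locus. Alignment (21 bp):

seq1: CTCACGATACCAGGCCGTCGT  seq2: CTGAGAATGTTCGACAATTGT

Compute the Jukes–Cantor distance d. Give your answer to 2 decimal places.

0.90

The sequences differ at 11 of 21 sites, so p = 11/21 ≈ 0.52381.
d = −(3/4) ln(1 − 4p/3) = −0.75 ln(1 − 0.698413) = −0.75 ln(0.301587)
  = −0.75 × (-1.198697) = 0.899023 substitutions/site.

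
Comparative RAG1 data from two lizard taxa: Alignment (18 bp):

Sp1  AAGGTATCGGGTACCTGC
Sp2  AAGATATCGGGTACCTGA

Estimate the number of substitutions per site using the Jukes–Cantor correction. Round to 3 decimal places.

0.120

The sequences differ at 2 of 18 sites (4, 18), so p = 2/18 ≈ 0.111111.
d = −(3/4) ln(1 − 4p/3) = −0.75 ln(1 − 0.148148) = −0.75 ln(0.851852)
  = −0.75 × (-0.160342) = 0.120257 substitutions/site.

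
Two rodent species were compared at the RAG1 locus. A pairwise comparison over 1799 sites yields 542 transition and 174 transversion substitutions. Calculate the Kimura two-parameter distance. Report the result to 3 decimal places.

0.655

P = 542/1799 ≈ 0.301278 and Q = 174/1799 ≈ 0.09672.
Under the Kimura two-parameter model, d = −½ ln(1 − 2P − Q) − ¼ ln(1 − 2Q).
1 − 2P − Q = 0.300724, giving −½ ln(0.300724) = 0.600781.
1 − 2Q = 0.80656, giving −¼ ln(0.80656) = 0.053744.
d = 0.600781 + 0.053744 = 0.654525.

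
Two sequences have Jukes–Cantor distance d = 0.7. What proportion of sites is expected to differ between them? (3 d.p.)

0.455

p = (3/4)(1 − e^(−4d/3)) = 0.75 × (1 − e^(-0.933333)) = 0.75 × (1 − 0.393241) = 0.455069.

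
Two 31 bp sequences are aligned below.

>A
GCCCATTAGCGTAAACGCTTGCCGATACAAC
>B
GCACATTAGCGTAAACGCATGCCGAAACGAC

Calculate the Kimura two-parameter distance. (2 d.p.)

Of 31 sites, 1 differences are transitions and 3 are transversions, so P = 1/31 ≈ 0.032258 and Q = 3/31 ≈ 0.096774.
Under the Kimura two-parameter model, d = −½ ln(1 − 2P − Q) − ¼ ln(1 − 2Q).
1 − 2P − Q = 0.83871, giving −½ ln(0.83871) = 0.087945.
1 − 2Q = 0.806452, giving −¼ ln(0.806452) = 0.053778.
d = 0.087945 + 0.053778 = 0.141723.

0.14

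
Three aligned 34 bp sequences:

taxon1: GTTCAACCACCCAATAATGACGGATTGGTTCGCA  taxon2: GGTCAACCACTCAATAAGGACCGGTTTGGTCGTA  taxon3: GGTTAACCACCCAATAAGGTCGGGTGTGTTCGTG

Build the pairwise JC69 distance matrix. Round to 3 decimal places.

taxon1–taxon2: 8/34 sites differ → p ≈ 0.235294, d = −0.75 ln(1 − 0.313725) = 0.282358 ≈ 0.282.
taxon1–taxon3: 9/34 sites differ → p ≈ 0.264706, d = −0.75 ln(1 − 0.352941) = 0.326488 ≈ 0.326.
taxon2–taxon3: 7/34 sites differ → p ≈ 0.205882, d = −0.75 ln(1 − 0.274509) = 0.240680 ≈ 0.241.

d(taxon1,taxon2) = 0.282, d(taxon1,taxon3) = 0.326, d(taxon2,taxon3) = 0.241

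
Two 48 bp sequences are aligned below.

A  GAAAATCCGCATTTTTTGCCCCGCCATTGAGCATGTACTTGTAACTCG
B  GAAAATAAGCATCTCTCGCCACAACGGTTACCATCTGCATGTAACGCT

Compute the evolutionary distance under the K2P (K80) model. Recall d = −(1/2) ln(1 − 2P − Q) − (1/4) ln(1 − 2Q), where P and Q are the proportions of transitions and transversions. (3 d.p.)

0.479

Of 48 sites, 6 differences are transitions and 11 are transversions, so P = 6/48 = 0.125 and Q = 11/48 ≈ 0.229167.
Under the Kimura two-parameter model, d = −½ ln(1 − 2P − Q) − ¼ ln(1 − 2Q).
1 − 2P − Q = 0.520833, giving −½ ln(0.520833) = 0.326163.
1 − 2Q = 0.541666, giving −¼ ln(0.541666) = 0.153276.
d = 0.326163 + 0.153276 = 0.479439.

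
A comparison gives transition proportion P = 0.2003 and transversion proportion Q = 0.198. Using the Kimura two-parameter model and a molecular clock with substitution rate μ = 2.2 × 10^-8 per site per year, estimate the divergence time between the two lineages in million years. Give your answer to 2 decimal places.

13.24

Under the Kimura two-parameter model, d = −½ ln(1 − 2P − Q) − ¼ ln(1 − 2Q).
1 − 2P − Q = 0.4014, giving −½ ln(0.4014) = 0.456398.
1 − 2Q = 0.604, giving −¼ ln(0.604) = 0.126045.
d = 0.456398 + 0.126045 = 0.582443.
Under a molecular clock d = 2μt, so t = d/(2μ) = 0.582443 / (2 × 2.2 × 10^-8) = 13.24 million years.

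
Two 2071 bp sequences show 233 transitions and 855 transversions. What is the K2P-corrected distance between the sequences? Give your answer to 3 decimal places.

0.945

P = 233/2071 ≈ 0.112506 and Q = 855/2071 ≈ 0.412844.
Under the Kimura two-parameter model, d = −½ ln(1 − 2P − Q) − ¼ ln(1 − 2Q).
1 − 2P − Q = 0.362144, giving −½ ln(0.362144) = 0.507857.
1 − 2Q = 0.174312, giving −¼ ln(0.174312) = 0.436727.
d = 0.507857 + 0.436727 = 0.944584.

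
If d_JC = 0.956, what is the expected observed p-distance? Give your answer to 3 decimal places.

0.540

p = (3/4)(1 − e^(−4d/3)) = 0.75 × (1 − e^(-1.274667)) = 0.75 × (1 − 0.279524) = 0.540357.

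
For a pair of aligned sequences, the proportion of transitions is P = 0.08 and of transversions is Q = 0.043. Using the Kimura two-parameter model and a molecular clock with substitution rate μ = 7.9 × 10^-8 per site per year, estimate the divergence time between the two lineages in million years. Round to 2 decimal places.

0.86

Under the Kimura two-parameter model, d = −½ ln(1 − 2P − Q) − ¼ ln(1 − 2Q).
1 − 2P − Q = 0.797, giving −½ ln(0.797) = 0.113450.
1 − 2Q = 0.914, giving −¼ ln(0.914) = 0.022481.
d = 0.113450 + 0.022481 = 0.135931.
Under a molecular clock d = 2μt, so t = d/(2μ) = 0.135931 / (2 × 7.9 × 10^-8) = 0.86 million years.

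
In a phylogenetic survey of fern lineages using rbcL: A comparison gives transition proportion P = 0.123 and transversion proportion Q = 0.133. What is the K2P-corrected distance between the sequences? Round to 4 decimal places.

0.3155

Under the Kimura two-parameter model, d = −½ ln(1 − 2P − Q) − ¼ ln(1 − 2Q).
1 − 2P − Q = 0.621, giving −½ ln(0.621) = 0.238212.
1 − 2Q = 0.734, giving −¼ ln(0.734) = 0.077312.
d = 0.238212 + 0.077312 = 0.315524.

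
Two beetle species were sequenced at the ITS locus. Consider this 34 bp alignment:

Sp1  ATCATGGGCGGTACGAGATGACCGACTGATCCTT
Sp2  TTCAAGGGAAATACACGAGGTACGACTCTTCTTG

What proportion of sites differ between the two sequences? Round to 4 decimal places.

0.4118

The sequences differ at 14 of 34 positions.
p = 14/34 = 0.411764… ≈ 0.4118 (to 4 d.p.).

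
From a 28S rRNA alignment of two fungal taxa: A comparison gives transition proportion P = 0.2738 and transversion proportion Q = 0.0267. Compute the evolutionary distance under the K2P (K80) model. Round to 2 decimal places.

0.44

Under the Kimura two-parameter model, d = −½ ln(1 − 2P − Q) − ¼ ln(1 − 2Q).
1 − 2P − Q = 0.4257, giving −½ ln(0.4257) = 0.427010.
1 − 2Q = 0.9466, giving −¼ ln(0.9466) = 0.013720.
d = 0.427010 + 0.013720 = 0.440730.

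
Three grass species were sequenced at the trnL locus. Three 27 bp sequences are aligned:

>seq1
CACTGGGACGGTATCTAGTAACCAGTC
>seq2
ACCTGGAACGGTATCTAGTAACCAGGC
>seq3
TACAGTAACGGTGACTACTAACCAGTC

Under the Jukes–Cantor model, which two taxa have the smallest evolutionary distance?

seq1 and seq2

seq1–seq2: 4/27 differ, p = 0.148, d = 0.165.
seq1–seq3: 7/27 differ, p = 0.259, d = 0.318.
seq2–seq3: 8/27 differ, p = 0.296, d = 0.377.
The smallest distance is between seq1 and seq2.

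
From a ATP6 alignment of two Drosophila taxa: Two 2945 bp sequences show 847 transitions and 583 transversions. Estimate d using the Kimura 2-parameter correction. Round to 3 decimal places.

0.868

P = 847/2945 ≈ 0.287606 and Q = 583/2945 ≈ 0.197963.
Under the Kimura two-parameter model, d = −½ ln(1 − 2P − Q) − ¼ ln(1 − 2Q).
1 − 2P − Q = 0.226825, giving −½ ln(0.226825) = 0.741788.
1 − 2Q = 0.604074, giving −¼ ln(0.604074) = 0.126015.
d = 0.741788 + 0.126015 = 0.867803.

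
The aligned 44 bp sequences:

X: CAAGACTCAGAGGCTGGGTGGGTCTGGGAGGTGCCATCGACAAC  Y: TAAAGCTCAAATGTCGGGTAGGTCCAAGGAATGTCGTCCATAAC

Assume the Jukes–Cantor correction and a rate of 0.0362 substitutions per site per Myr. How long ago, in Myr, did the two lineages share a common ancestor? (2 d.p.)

The sequences differ at 18 of 44 sites, so p = 18/44 ≈ 0.409091.
d = −(3/4) ln(1 − 4p/3) = −0.75 ln(1 − 0.545455) = −0.75 ln(0.454545)
  = −0.75 × (-0.788458) = 0.591344 substitutions/site.
Under a molecular clock d = 2μt, so t = d/(2μ) = 0.591344 / (2 × 0.0362) = 8.17 Myr.

8.17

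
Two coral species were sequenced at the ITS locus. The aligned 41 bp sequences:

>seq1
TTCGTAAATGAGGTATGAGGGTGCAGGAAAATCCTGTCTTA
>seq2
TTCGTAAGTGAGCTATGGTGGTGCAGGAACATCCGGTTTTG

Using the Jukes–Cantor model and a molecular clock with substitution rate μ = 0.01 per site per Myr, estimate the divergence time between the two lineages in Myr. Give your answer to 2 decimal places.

11.30

The sequences differ at 8 of 41 sites (8, 13, 18, 19, 30, 35, 38, 41), so p = 8/41 ≈ 0.195122.
d = −(3/4) ln(1 − 4p/3) = −0.75 ln(1 − 0.260163) = −0.75 ln(0.739837)
  = −0.75 × (-0.301325) = 0.225994 substitutions/site.
Under a molecular clock d = 2μt, so t = d/(2μ) = 0.225994 / (2 × 0.01) = 11.30 Myr.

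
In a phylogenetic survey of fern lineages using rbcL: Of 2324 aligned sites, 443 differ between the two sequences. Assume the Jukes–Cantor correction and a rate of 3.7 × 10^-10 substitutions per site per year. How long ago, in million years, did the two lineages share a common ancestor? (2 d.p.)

p = 443/2324 ≈ 0.19062.
d = −(3/4) ln(1 − 4p/3) = −0.75 ln(1 − 0.25416) = −0.75 ln(0.74584)
  = −0.75 × (-0.293244) = 0.219933 substitutions/site.
Under a molecular clock d = 2μt, so t = d/(2μ) = 0.219933 / (2 × 3.7 × 10^-10) = 297.21 million years.

297.21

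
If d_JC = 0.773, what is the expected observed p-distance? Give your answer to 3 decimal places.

0.482

p = (3/4)(1 − e^(−4d/3)) = 0.75 × (1 − e^(-1.030667)) = 0.75 × (1 − 0.356769) = 0.482423.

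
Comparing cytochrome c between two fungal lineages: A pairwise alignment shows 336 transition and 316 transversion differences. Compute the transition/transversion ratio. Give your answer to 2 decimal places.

R = 336/316 = 1.063291… ≈ 1.06 (to 2 d.p.).

1.06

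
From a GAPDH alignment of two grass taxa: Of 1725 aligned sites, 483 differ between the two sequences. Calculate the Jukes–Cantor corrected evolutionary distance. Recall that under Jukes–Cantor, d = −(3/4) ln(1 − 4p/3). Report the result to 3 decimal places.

p = 483/1725 = 0.28.
d = −(3/4) ln(1 − 4p/3) = −0.75 ln(1 − 0.373333) = −0.75 ln(0.626667)
  = −0.75 × (-0.467340) = 0.350505 substitutions/site.

0.351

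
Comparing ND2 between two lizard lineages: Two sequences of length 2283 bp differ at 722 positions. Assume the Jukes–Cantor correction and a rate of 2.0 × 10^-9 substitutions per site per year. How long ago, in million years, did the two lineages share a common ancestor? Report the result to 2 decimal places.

102.68

p = 722/2283 ≈ 0.316251.
d = −(3/4) ln(1 − 4p/3) = −0.75 ln(1 − 0.421668) = −0.75 ln(0.578332)
  = −0.75 × (-0.547607) = 0.410705 substitutions/site.
Under a molecular clock d = 2μt, so t = d/(2μ) = 0.410705 / (2 × 2.0 × 10^-9) = 102.68 million years.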